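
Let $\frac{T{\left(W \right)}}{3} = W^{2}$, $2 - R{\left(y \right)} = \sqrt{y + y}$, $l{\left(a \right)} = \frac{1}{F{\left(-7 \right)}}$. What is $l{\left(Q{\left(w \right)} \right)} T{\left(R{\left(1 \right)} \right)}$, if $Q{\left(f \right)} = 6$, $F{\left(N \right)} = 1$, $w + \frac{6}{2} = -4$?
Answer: $18 - 12 \sqrt{2} \approx 1.0294$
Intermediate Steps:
$w = -7$ ($w = -3 - 4 = -7$)
$l{\left(a \right)} = 1$ ($l{\left(a \right)} = 1^{-1} = 1$)
$R{\left(y \right)} = 2 - \sqrt{2} \sqrt{y}$ ($R{\left(y \right)} = 2 - \sqrt{y + y} = 2 - \sqrt{2 y} = 2 - \sqrt{2} \sqrt{y}$)
$T{\left(W \right)} = 3 W^{2}$
$l{\left(Q{\left(w \right)} \right)} T{\left(R{\left(1 \right)} \right)} = 1 \cdot 3 \left(2 - \sqrt{2} \sqrt{1}\right)^{2} = 1 \cdot 3 \left(2 - \sqrt{2} \cdot 1\right)^{2} = 1 \cdot 3 \left(2 - \sqrt{2}\right)^{2} = 3 \left(2 - \sqrt{2}\right)^{2}$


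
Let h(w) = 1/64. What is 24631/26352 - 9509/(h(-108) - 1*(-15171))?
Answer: 7878151543/25586342640 ≈ 0.30790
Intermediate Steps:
h(w) = 1/64
24631/26352 - 9509/(h(-108) - 1*(-15171)) = 24631/26352 - 9509/(1/64 - 1*(-15171)) = 24631*(1/26352) - 9509/(1/64 + 15171) = 24631/26352 - 9509/970945/64 = 24631/26352 - 9509*64/970945 = 24631/26352 - 608576/970945 = 7878151543/25586342640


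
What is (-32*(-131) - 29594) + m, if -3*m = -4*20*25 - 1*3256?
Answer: -23650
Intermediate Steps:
m = 1752 (m = -(-4*20*25 - 1*3256)/3 = -(-80*25 - 3256)/3 = -(-2000 - 3256)/3 = -⅓*(-5256) = 1752)
(-32*(-131) - 29594) + m = (-32*(-131) - 29594) + 1752 = (4192 - 29594) + 1752 = -25402 + 1752 = -23650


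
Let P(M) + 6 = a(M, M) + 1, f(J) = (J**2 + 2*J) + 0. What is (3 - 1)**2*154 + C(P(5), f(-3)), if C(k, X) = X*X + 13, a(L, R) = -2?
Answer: 638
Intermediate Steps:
f(J) = J**2 + 2*J
P(M) = -7 (P(M) = -6 + (-2 + 1) = -6 - 1 = -7)
C(k, X) = 13 + X**2 (C(k, X) = X**2 + 13 = 13 + X**2)
(3 - 1)**2*154 + C(P(5), f(-3)) = (3 - 1)**2*154 + (13 + (-3*(2 - 3))**2) = 2**2*154 + (13 + (-3*(-1))**2) = 4*154 + (13 + 3**2) = 616 + (13 + 9) = 616 + 22 = 638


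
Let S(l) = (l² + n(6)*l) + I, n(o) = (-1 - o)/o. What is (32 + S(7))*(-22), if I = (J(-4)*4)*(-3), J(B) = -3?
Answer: -7183/3 ≈ -2394.3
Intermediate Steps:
I = 36 (I = -3*4*(-3) = -12*(-3) = 36)
n(o) = (-1 - o)/o
S(l) = 36 + l² - 7*l/6 (S(l) = (l² + ((-1 - 1*6)/6)*l) + 36 = (l² + ((-1 - 6)/6)*l) + 36 = (l² + ((⅙)*(-7))*l) + 36 = (l² - 7*l/6) + 36 = 36 + l² - 7*l/6)
(32 + S(7))*(-22) = (32 + (36 + 7² - 7/6*7))*(-22) = (32 + (36 + 49 - 49/6))*(-22) = (32 + 461/6)*(-22) = (653/6)*(-22) = -7183/3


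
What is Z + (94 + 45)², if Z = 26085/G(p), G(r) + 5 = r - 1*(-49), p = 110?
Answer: 3001519/154 ≈ 19490.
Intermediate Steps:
G(r) = 44 + r (G(r) = -5 + (r - 1*(-49)) = -5 + (r + 49) = -5 + (49 + r) = 44 + r)
Z = 26085/154 (Z = 26085/(44 + 110) = 26085/154 ≈ 169.38)
Z + (94 + 45)² = 26085/154 + (94 + 45)² = 26085/154 + 139² = 26085/154 + 19321 = 3001519/154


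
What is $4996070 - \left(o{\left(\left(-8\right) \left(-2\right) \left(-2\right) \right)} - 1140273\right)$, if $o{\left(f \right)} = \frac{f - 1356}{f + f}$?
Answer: $\frac{98181141}{16} \approx 6.1363 \cdot 10^{6}$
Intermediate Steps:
$o{\left(f \right)} = \frac{-1356 + f}{2 f}$
$4996070 - \left(o{\left(\left(-8\right) \left(-2\right) \left(-2\right) \right)} - 1140273\right) = 4996070 - \left(\frac{-1356 + \left(-8\right) \left(-2\right) \left(-2\right)}{2 \left(-8\right) \left(-2\right) \left(-2\right)} - 1140273\right) = 4996070 - \left(\frac{-1356 + 16 \left(-2\right)}{2 \cdot 16 \left(-2\right)} - 1140273\right) = 4996070 - \left(\frac{-1356 - 32}{2 \left(-32\right)} - 1140273\right) = 4996070 - \left(\frac{1}{2} \left(- \frac{1}{32}\right) \left(-1388\right) - 1140273\right) = 4996070 - \left(\frac{347}{16} - 1140273\right) = 4996070 - - \frac{18244021}{16} = 4996070 + \frac{18244021}{16} = \frac{98181141}{16}$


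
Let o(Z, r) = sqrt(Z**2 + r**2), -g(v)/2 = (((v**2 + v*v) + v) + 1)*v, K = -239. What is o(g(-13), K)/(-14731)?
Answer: -sqrt(71899697)/14731 ≈ -0.57561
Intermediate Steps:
g(v) = -2*v*(1 + v + 2*v**2) (g(v) = -2*(((v**2 + v*v) + v) + 1)*v = -2*(((v**2 + v**2) + v) + 1)*v = -2*((2*v**2 + v) + 1)*v = -2*((v + 2*v**2) + 1)*v = -2*(1 + v + 2*v**2)*v = -2*v*(1 + v + 2*v**2))
o(g(-13), K)/(-14731) = sqrt((-2*(-13)*(1 - 13 + 2*(-13)**2))**2 + (-239)**2)/(-14731) = sqrt((-2*(-13)*(1 - 13 + 2*169))**2 + 57121)*(-1/14731) = sqrt((-2*(-13)*(1 - 13 + 338))**2 + 57121)*(-1/14731) = sqrt((-2*(-13)*326)**2 + 57121)*(-1/14731) = sqrt(8476**2 + 57121)*(-1/14731) = sqrt(71842576 + 57121)*(-1/14731) = sqrt(71899697)*(-1/14731) = -sqrt(71899697)/14731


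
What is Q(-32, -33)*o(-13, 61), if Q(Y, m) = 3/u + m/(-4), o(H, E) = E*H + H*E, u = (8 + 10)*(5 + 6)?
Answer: -865163/66 ≈ -13109.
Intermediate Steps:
u = 198 (u = 18*11 = 198)
o(H, E) = 2*E*H (o(H, E) = E*H + E*H = 2*E*H)
Q(Y, m) = 1/66 - m/4 (Q(Y, m) = 3/198 + m/(-4) = 3*(1/198) + m*(-1/4) = 1/66 - m/4)
Q(-32, -33)*o(-13, 61) = (1/66 - 1/4*(-33))*(2*61*(-13)) = (1/66 + 33/4)*(-1586) = (1091/132)*(-1586) = -865163/66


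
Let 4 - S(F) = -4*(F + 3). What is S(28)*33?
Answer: 4224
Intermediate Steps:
S(F) = 16 + 4*F (S(F) = 4 - (-4)*(F + 3) = 4 - (-4)*(3 + F) = 4 - (-12 - 4*F) = 4 + (12 + 4*F) = 16 + 4*F)
S(28)*33 = (16 + 4*28)*33 = (16 + 112)*33 = 128*33 = 4224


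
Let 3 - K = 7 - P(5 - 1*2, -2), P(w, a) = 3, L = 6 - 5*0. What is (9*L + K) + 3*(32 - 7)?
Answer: 128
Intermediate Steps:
L = 6 (L = 6 + 0 = 6)
K = -1 (K = 3 - (7 - 1*3) = 3 - (7 - 3) = 3 - 1*4 = 3 - 4 = -1)
(9*L + K) + 3*(32 - 7) = (9*6 - 1) + 3*(32 - 7) = (54 - 1) + 3*25 = 53 + 75 = 128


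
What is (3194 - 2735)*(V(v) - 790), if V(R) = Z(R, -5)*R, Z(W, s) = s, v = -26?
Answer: -302940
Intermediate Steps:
V(R) = -5*R
(3194 - 2735)*(V(v) - 790) = (3194 - 2735)*(-5*(-26) - 790) = 459*(130 - 790) = 459*(-660) = -302940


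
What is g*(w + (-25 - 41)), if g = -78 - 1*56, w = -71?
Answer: 18358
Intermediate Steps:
g = -134 (g = -78 - 56 = -134)
g*(w + (-25 - 41)) = -134*(-71 + (-25 - 41)) = -134*(-71 - 66) = -134*(-137) = 18358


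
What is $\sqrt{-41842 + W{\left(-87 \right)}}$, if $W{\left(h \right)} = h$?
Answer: $i \sqrt{41929} \approx 204.77 i$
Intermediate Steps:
$\sqrt{-41842 + W{\left(-87 \right)}} = \sqrt{-41842 - 87} = \sqrt{-41929} = i \sqrt{41929}$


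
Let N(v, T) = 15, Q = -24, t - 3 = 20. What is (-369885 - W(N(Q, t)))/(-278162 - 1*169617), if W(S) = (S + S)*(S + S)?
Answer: 370785/447779 ≈ 0.82805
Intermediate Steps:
t = 23 (t = 3 + 20 = 23)
W(S) = 4*S**2 (W(S) = (2*S)*(2*S) = 4*S**2)
(-369885 - W(N(Q, t)))/(-278162 - 1*169617) = (-369885 - 4*15**2)/(-278162 - 1*169617) = (-369885 - 4*225)/(-278162 - 169617) = (-369885 - 1*900)/(-447779) = (-369885 - 900)*(-1/447779) = -370785*(-1/447779) = 370785/447779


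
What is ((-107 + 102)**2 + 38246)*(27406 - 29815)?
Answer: -92194839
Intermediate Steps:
((-107 + 102)**2 + 38246)*(27406 - 29815) = ((-5)**2 + 38246)*(-2409) = (25 + 38246)*(-2409) = 38271*(-2409) = -92194839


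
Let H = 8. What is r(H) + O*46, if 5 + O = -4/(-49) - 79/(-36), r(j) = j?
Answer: -103459/882 ≈ -117.30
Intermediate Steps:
O = -4805/1764 (O = -5 + (-4/(-49) - 79/(-36)) = -5 + (-4*(-1/49) - 79*(-1/36)) = -5 + (4/49 + 79/36) = -5 + 4015/1764 = -4805/1764 ≈ -2.7239)
r(H) + O*46 = 8 - 4805/1764*46 = 8 - 110515/882 = -103459/882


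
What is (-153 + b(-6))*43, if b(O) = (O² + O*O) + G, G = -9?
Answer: -3870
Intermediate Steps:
b(O) = -9 + 2*O² (b(O) = (O² + O*O) - 9 = (O² + O²) - 9 = 2*O² - 9 = -9 + 2*O²)
(-153 + b(-6))*43 = (-153 + (-9 + 2*(-6)²))*43 = (-153 + (-9 + 2*36))*43 = (-153 + (-9 + 72))*43 = (-153 + 63)*43 = -90*43 = -3870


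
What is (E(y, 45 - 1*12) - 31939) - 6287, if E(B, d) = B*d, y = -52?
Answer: -39942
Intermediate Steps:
(E(y, 45 - 1*12) - 31939) - 6287 = (-52*(45 - 1*12) - 31939) - 6287 = (-52*(45 - 12) - 31939) - 6287 = (-52*33 - 31939) - 6287 = (-1716 - 31939) - 6287 = -33655 - 6287 = -39942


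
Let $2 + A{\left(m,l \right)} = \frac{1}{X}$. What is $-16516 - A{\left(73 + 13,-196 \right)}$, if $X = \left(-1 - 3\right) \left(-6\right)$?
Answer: $- \frac{396337}{24} \approx -16514.0$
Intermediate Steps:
$X = 24$ ($X = \left(-4\right) \left(-6\right) = 24$)
$A{\left(m,l \right)} = - \frac{47}{24}$ ($A{\left(m,l \right)} = -2 + \frac{1}{24} = - \frac{47}{24}$)
$-16516 - A{\left(73 + 13,-196 \right)} = -16516 - - \frac{47}{24} = -16516 + \frac{47}{24} = - \frac{396337}{24}$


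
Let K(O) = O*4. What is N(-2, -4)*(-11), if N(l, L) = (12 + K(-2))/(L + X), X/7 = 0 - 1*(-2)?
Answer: -22/5 ≈ -4.4000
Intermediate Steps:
K(O) = 4*O
X = 14 (X = 7*(0 - 1*(-2)) = 7*(0 + 2) = 7*2 = 14)
N(l, L) = 4/(14 + L) (N(l, L) = (12 + 4*(-2))/(L + 14) = (12 - 8)/(14 + L) = 4/(14 + L))
N(-2, -4)*(-11) = (4/(14 - 4))*(-11) = (4/10)*(-11) = (4*(⅒))*(-11) = (⅖)*(-11) = -22/5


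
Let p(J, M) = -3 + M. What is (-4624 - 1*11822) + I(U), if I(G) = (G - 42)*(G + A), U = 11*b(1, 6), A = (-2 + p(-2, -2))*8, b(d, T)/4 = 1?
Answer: -16470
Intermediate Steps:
b(d, T) = 4 (b(d, T) = 4*1 = 4)
A = -56 (A = (-2 + (-3 - 2))*8 = (-2 - 5)*8 = -7*8 = -56)
U = 44 (U = 11*4 = 44)
I(G) = (-56 + G)*(-42 + G) (I(G) = (G - 42)*(G - 56) = (-42 + G)*(-56 + G) = (-56 + G)*(-42 + G))
(-4624 - 1*11822) + I(U) = (-4624 - 1*11822) + (2352 + 44² - 98*44) = (-4624 - 11822) + (2352 + 1936 - 4312) = -16446 - 24 = -16470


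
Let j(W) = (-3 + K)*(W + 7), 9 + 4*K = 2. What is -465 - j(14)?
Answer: -1461/4 ≈ -365.25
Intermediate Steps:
K = -7/4 (K = -9/4 + (1/4)*2 = -9/4 + 1/2 = -7/4 ≈ -1.7500)
j(W) = -133/4 - 19*W/4 (j(W) = (-3 - 7/4)*(W + 7) = -19*(7 + W)/4 = -133/4 - 19*W/4)
-465 - j(14) = -465 - (-133/4 - 19/4*14) = -465 - (-133/4 - 133/2) = -465 - 1*(-399/4) = -465 + 399/4 = -1461/4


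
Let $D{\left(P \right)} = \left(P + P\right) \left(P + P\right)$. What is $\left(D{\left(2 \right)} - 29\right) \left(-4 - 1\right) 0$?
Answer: $0$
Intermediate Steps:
$D{\left(P \right)} = 4 P^{2}$ ($D{\left(P \right)} = 2 P 2 P = 4 P^{2}$)
$\left(D{\left(2 \right)} - 29\right) \left(-4 - 1\right) 0 = \left(4 \cdot 2^{2} - 29\right) \left(-4 - 1\right) 0 = \left(4 \cdot 4 - 29\right) \left(\left(-5\right) 0\right) = \left(16 - 29\right) 0 = \left(-13\right) 0 = 0$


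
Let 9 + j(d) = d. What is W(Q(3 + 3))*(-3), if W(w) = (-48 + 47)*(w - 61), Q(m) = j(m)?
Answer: -192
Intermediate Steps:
j(d) = -9 + d
Q(m) = -9 + m
W(w) = 61 - w (W(w) = -(-61 + w) = 61 - w)
W(Q(3 + 3))*(-3) = (61 - (-9 + (3 + 3)))*(-3) = (61 - (-9 + 6))*(-3) = (61 - 1*(-3))*(-3) = (61 + 3)*(-3) = 64*(-3) = -192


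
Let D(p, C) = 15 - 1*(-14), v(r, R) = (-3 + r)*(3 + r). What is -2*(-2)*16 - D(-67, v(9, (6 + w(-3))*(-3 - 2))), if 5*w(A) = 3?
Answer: 35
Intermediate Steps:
w(A) = 3/5 (w(A) = (1/5)*3 = 3/5)
D(p, C) = 29 (D(p, C) = 15 + 14 = 29)
-2*(-2)*16 - D(-67, v(9, (6 + w(-3))*(-3 - 2))) = -2*(-2)*16 - 1*29 = 4*16 - 29 = 64 - 29 = 35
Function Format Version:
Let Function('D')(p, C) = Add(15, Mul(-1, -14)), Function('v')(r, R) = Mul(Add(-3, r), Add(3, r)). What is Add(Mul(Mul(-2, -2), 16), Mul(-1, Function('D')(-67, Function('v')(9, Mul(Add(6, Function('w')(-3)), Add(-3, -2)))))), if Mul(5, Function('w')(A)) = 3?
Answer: 35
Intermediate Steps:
Function('w')(A) = Rational(3, 5) (Function('w')(A) = Mul(Rational(1, 5), 3) = Rational(3, 5))
Function('D')(p, C) = 29 (Function('D')(p, C) = Add(15, 14) = 29)
Add(Mul(Mul(-2, -2), 16), Mul(-1, Function('D')(-67, Function('v')(9, Mul(Add(6, Function('w')(-3)), Add(-3, -2)))))) = Add(Mul(Mul(-2, -2), 16), Mul(-1, 29)) = Add(Mul(4, 16), -29) = Add(64, -29) = 35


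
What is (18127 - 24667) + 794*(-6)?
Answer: -11304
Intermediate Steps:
(18127 - 24667) + 794*(-6) = -6540 - 4764 = -11304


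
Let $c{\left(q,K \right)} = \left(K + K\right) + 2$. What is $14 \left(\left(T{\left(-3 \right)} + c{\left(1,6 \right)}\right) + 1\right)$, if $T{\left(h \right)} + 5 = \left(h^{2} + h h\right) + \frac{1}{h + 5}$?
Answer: $399$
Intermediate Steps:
$c{\left(q,K \right)} = 2 + 2 K$ ($c{\left(q,K \right)} = 2 K + 2 = 2 + 2 K$)
$T{\left(h \right)} = -5 + \frac{1}{5 + h} + 2 h^{2}$ ($T{\left(h \right)} = -5 + \left(\left(h^{2} + h h\right) + \frac{1}{h + 5}\right) = -5 + \left(\left(h^{2} + h^{2}\right) + \frac{1}{5 + h}\right) = -5 + \left(2 h^{2} + \frac{1}{5 + h}\right) = -5 + \left(\frac{1}{5 + h} + 2 h^{2}\right) = -5 + \frac{1}{5 + h} + 2 h^{2}$)
$14 \left(\left(T{\left(-3 \right)} + c{\left(1,6 \right)}\right) + 1\right) = 14 \left(\left(\frac{-24 - -15 + 2 \left(-3\right)^{3} + 10 \left(-3\right)^{2}}{5 - 3} + \left(2 + 2 \cdot 6\right)\right) + 1\right) = 14 \left(\left(\frac{-24 + 15 + 2 \left(-27\right) + 10 \cdot 9}{2} + \left(2 + 12\right)\right) + 1\right) = 14 \left(\left(\frac{-24 + 15 - 54 + 90}{2} + 14\right) + 1\right) = 14 \left(\left(\frac{1}{2} \cdot 27 + 14\right) + 1\right) = 14 \left(\left(\frac{27}{2} + 14\right) + 1\right) = 14 \left(\frac{55}{2} + 1\right) = 14 \cdot \frac{57}{2} = 399$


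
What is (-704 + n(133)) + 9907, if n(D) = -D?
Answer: 9070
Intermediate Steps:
(-704 + n(133)) + 9907 = (-704 - 1*133) + 9907 = (-704 - 133) + 9907 = -837 + 9907 = 9070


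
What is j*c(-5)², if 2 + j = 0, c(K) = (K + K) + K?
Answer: -450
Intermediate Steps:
c(K) = 3*K (c(K) = 2*K + K = 3*K)
j = -2 (j = -2 + 0 = -2)
j*c(-5)² = -2*(3*(-5))² = -2*(-15)² = -2*225 = -450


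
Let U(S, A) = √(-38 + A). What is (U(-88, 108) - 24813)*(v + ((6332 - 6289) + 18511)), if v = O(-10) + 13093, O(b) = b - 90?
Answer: -782775711 + 31547*√70 ≈ -7.8251e+8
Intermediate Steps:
O(b) = -90 + b
v = 12993 (v = (-90 - 10) + 13093 = -100 + 13093 = 12993)
(U(-88, 108) - 24813)*(v + ((6332 - 6289) + 18511)) = (√(-38 + 108) - 24813)*(12993 + ((6332 - 6289) + 18511)) = (√70 - 24813)*(12993 + (43 + 18511)) = (-24813 + √70)*(12993 + 18554) = (-24813 + √70)*31547 = -782775711 + 31547*√70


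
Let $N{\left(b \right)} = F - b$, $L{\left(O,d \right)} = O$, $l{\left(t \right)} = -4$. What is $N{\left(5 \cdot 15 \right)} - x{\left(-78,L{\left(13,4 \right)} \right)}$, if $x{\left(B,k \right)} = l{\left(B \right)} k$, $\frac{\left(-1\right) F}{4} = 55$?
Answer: $-243$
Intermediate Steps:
$F = -220$ ($F = \left(-4\right) 55 = -220$)
$x{\left(B,k \right)} = - 4 k$
$N{\left(b \right)} = -220 - b$
$N{\left(5 \cdot 15 \right)} - x{\left(-78,L{\left(13,4 \right)} \right)} = \left(-220 - 5 \cdot 15\right) - \left(-4\right) 13 = \left(-220 - 75\right) - -52 = \left(-220 - 75\right) + 52 = -295 + 52 = -243$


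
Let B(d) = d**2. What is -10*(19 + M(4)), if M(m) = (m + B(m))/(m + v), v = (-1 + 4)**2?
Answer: -2670/13 ≈ -205.38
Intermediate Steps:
v = 9 (v = 3**2 = 9)
M(m) = (m + m**2)/(9 + m) (M(m) = (m + m**2)/(m + 9) = (m + m**2)/(9 + m))
-10*(19 + M(4)) = -10*(19 + 4*(1 + 4)/(9 + 4)) = -10*(19 + 4*5/13) = -10*(19 + 4*(1/13)*5) = -10*(19 + 20/13) = -10*267/13 = -2670/13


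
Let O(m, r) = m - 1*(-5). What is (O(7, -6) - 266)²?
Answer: 64516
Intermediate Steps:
O(m, r) = 5 + m (O(m, r) = m + 5 = 5 + m)
(O(7, -6) - 266)² = ((5 + 7) - 266)² = (12 - 266)² = (-254)² = 64516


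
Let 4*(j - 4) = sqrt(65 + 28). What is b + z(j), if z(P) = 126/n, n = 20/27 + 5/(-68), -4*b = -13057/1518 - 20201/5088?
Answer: 15727096433/81916800 ≈ 191.99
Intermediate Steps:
b = 1471199/468096 (b = -(-13057/1518 - 20201/5088)/4 = -(-13057*1/1518 - 20201*1/5088)/4 = -(-1187/138 - 20201/5088)/4 = -1/4*(-1471199/117024) = 1471199/468096 ≈ 3.1429)
n = 1225/1836 (n = 20*(1/27) + 5*(-1/68) = 20/27 - 5/68 = 1225/1836 ≈ 0.66721)
j = 4 + sqrt(93)/4 (j = 4 + sqrt(65 + 28)/4 = 4 + sqrt(93)/4 ≈ 6.4109)
z(P) = 33048/175 (z(P) = 126/(1225/1836) = 126*(1836/1225) = 33048/175)
b + z(j) = 1471199/468096 + 33048/175 = 15727096433/81916800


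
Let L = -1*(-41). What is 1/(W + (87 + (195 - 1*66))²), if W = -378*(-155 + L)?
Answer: 1/89748 ≈ 1.1142e-5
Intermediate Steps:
L = 41
W = 43092 (W = -378*(-155 + 41) = -378*(-114) = 43092)
1/(W + (87 + (195 - 1*66))²) = 1/(43092 + (87 + (195 - 1*66))²) = 1/(43092 + (87 + (195 - 66))²) = 1/(43092 + (87 + 129)²) = 1/(43092 + 216²) = 1/(43092 + 46656) = 1/89748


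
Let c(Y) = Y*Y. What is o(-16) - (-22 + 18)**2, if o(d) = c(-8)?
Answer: 48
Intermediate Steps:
c(Y) = Y**2
o(d) = 64 (o(d) = (-8)**2 = 64)
o(-16) - (-22 + 18)**2 = 64 - (-22 + 18)**2 = 64 - 1*(-4)**2 = 64 - 1*16 = 64 - 16 = 48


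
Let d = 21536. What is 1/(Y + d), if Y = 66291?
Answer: 1/87827 ≈ 1.1386e-5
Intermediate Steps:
1/(Y + d) = 1/(66291 + 21536) = 1/87827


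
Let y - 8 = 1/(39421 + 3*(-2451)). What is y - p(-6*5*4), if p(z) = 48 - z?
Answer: -5130879/32068 ≈ -160.00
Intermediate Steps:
y = 256545/32068 (y = 8 + 1/(39421 + 3*(-2451)) = 8 + 1/(39421 - 7353) = 8 + 1/32068 = 256545/32068 ≈ 8.0000)
y - p(-6*5*4) = 256545/32068 - (48 - (-6*5)*4) = 256545/32068 - (48 - (-30)*4) = 256545/32068 - (48 - 1*(-120)) = 256545/32068 - (48 + 120) = 256545/32068 - 1*168 = 256545/32068 - 168 = -5130879/32068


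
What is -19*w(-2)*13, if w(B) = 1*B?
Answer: 494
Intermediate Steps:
w(B) = B
-19*w(-2)*13 = -19*(-2)*13 = 38*13 = 494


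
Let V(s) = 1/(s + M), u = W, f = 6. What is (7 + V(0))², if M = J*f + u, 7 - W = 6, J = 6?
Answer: 67600/1369 ≈ 49.379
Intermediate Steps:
W = 1 (W = 7 - 1*6 = 7 - 6 = 1)
u = 1
M = 37 (M = 6*6 + 1 = 36 + 1 = 37)
V(s) = 1/(37 + s) (V(s) = 1/(s + 37) = 1/(37 + s))
(7 + V(0))² = (7 + 1/(37 + 0))² = (7 + 1/37)² = (260/37)² = 67600/1369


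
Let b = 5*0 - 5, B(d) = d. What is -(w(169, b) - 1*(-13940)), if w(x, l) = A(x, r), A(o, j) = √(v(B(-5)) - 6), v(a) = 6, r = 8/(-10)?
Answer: -13940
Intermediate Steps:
r = -⅘ (r = 8*(-⅒) = -⅘ ≈ -0.80000)
A(o, j) = 0 (A(o, j) = √(6 - 6) = √0 = 0)
b = -5 (b = 0 - 5 = -5)
w(x, l) = 0
-(w(169, b) - 1*(-13940)) = -(0 - 1*(-13940)) = -(0 + 13940) = -1*13940 = -13940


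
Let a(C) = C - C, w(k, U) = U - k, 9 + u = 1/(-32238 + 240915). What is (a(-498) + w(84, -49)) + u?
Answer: -29632133/208677 ≈ -142.00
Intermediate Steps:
u = -1878092/208677 (u = -9 + 1/(-32238 + 240915) = -9 + 1/208677 = -1878092/208677 ≈ -9.0000)
a(C) = 0
(a(-498) + w(84, -49)) + u = (0 + (-49 - 1*84)) - 1878092/208677 = (0 + (-49 - 84)) - 1878092/208677 = (0 - 133) - 1878092/208677 = -133 - 1878092/208677 = -29632133/208677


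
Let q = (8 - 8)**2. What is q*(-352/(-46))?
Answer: 0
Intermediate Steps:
q = 0 (q = 0**2 = 0)
q*(-352/(-46)) = 0*(-352/(-46)) = 0*(-352*(-1/46)) = 0*(176/23) = 0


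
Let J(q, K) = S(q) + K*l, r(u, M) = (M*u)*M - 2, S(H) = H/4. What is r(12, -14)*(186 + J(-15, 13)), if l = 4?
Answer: 1100975/2 ≈ 5.5049e+5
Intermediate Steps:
S(H) = H/4 (S(H) = H*(1/4) = H/4)
r(u, M) = -2 + u*M**2 (r(u, M) = u*M**2 - 2 = -2 + u*M**2)
J(q, K) = 4*K + q/4 (J(q, K) = q/4 + K*4 = q/4 + 4*K = 4*K + q/4)
r(12, -14)*(186 + J(-15, 13)) = (-2 + 12*(-14)**2)*(186 + (4*13 + (1/4)*(-15))) = (-2 + 12*196)*(186 + (52 - 15/4)) = (-2 + 2352)*(186 + 193/4) = 2350*(937/4) = 1100975/2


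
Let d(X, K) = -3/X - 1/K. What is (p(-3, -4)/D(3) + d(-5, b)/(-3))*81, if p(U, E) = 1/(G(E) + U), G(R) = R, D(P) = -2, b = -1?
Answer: -2619/70 ≈ -37.414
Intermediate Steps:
d(X, K) = -1/K - 3/X
p(U, E) = 1/(E + U)
(p(-3, -4)/D(3) + d(-5, b)/(-3))*81 = (1/(-4 - 3*(-2)) + (-1/(-1) - 3/(-5))/(-3))*81 = (-½/(-7) + (-1*(-1) - 3*(-⅕))*(-⅓))*81 = (-⅐*(-½) + (1 + ⅗)*(-⅓))*81 = (1/14 + (8/5)*(-⅓))*81 = (1/14 - 8/15)*81 = -97/210*81 = -2619/70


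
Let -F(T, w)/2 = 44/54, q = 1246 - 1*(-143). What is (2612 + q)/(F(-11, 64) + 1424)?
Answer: 108027/38404 ≈ 2.8129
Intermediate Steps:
q = 1389 (q = 1246 + 143 = 1389)
F(T, w) = -44/27 (F(T, w) = -88/54 = -2*22/27 = -44/27)
(2612 + q)/(F(-11, 64) + 1424) = (2612 + 1389)/(-44/27 + 1424) = 4001/(38404/27) = 4001*(27/38404) = 108027/38404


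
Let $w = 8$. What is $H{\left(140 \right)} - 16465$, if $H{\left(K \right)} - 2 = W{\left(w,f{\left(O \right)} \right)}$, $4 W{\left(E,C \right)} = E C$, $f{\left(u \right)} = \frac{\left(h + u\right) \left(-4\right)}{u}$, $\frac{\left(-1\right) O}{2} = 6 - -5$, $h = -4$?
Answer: $- \frac{181197}{11} \approx -16472.0$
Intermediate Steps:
$O = -22$ ($O = - 2 \left(6 - -5\right) = - 2 \left(6 + 5\right) = \left(-2\right) 11 = -22$)
$f{\left(u \right)} = \frac{16 - 4 u}{u}$ ($f{\left(u \right)} = \frac{\left(-4 + u\right) \left(-4\right)}{u} = \frac{16 - 4 u}{u}$)
$W{\left(E,C \right)} = \frac{C E}{4}$ ($W{\left(E,C \right)} = \frac{E C}{4} = \frac{C E}{4}$)
$H{\left(K \right)} = - \frac{82}{11}$ ($H{\left(K \right)} = 2 + \frac{1}{4} \left(-4 + \frac{16}{-22}\right) 8 = 2 + \frac{1}{4} \left(-4 + 16 \left(- \frac{1}{22}\right)\right) 8 = 2 + \frac{1}{4} \left(-4 - \frac{8}{11}\right) 8 = 2 + \frac{1}{4} \left(- \frac{52}{11}\right) 8 = 2 - \frac{104}{11} = - \frac{82}{11}$)
$H{\left(140 \right)} - 16465 = - \frac{82}{11} - 16465 = - \frac{181197}{11}$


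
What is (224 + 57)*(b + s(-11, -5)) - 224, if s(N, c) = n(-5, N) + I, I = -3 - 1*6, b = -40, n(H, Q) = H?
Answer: -15398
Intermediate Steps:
I = -9 (I = -3 - 6 = -9)
s(N, c) = -14 (s(N, c) = -5 - 9 = -14)
(224 + 57)*(b + s(-11, -5)) - 224 = (224 + 57)*(-40 - 14) - 224 = 281*(-54) - 224 = -15174 - 224 = -15398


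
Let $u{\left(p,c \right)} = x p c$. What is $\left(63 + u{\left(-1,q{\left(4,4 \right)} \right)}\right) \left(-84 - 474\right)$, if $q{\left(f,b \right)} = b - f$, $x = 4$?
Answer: $-35154$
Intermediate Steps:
$u{\left(p,c \right)} = 4 c p$ ($u{\left(p,c \right)} = 4 p c = 4 c p$)
$\left(63 + u{\left(-1,q{\left(4,4 \right)} \right)}\right) \left(-84 - 474\right) = \left(63 + 4 \left(4 - 4\right) \left(-1\right)\right) \left(-84 - 474\right) = \left(63 + 4 \left(4 - 4\right) \left(-1\right)\right) \left(-558\right) = \left(63 + 4 \cdot 0 \left(-1\right)\right) \left(-558\right) = \left(63 + 0\right) \left(-558\right) = 63 \left(-558\right) = -35154$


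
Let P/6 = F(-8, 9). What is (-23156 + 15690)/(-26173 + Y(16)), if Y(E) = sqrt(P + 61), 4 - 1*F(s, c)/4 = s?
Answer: 97703809/342512790 + 3733*sqrt(349)/342512790 ≈ 0.28546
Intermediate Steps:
F(s, c) = 16 - 4*s
P = 288 (P = 6*(16 - 4*(-8)) = 6*(16 + 32) = 6*48 = 288)
Y(E) = sqrt(349) (Y(E) = sqrt(288 + 61) = sqrt(349))
(-23156 + 15690)/(-26173 + Y(16)) = (-23156 + 15690)/(-26173 + sqrt(349)) = -7466/(-26173 + sqrt(349))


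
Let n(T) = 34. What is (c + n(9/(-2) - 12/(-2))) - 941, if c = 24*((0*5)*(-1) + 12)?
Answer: -619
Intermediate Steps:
c = 288 (c = 24*(0*(-1) + 12) = 24*(0 + 12) = 24*12 = 288)
(c + n(9/(-2) - 12/(-2))) - 941 = (288 + 34) - 941 = 322 - 941 = -619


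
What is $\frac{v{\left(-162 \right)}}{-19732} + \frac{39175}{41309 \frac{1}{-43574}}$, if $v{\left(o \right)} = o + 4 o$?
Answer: $- \frac{16841358235555}{407554594} \approx -41323.0$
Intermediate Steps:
$v{\left(o \right)} = 5 o$
$\frac{v{\left(-162 \right)}}{-19732} + \frac{39175}{41309 \frac{1}{-43574}} = \frac{5 \left(-162\right)}{-19732} + \frac{39175}{41309 \frac{1}{-43574}} = \left(-810\right) \left(- \frac{1}{19732}\right) + \frac{39175}{41309 \left(- \frac{1}{43574}\right)} = \frac{405}{9866} + \frac{39175}{- \frac{41309}{43574}} = \frac{405}{9866} + 39175 \left(- \frac{43574}{41309}\right) = \frac{405}{9866} - \frac{1707011450}{41309} = - \frac{16841358235555}{407554594}$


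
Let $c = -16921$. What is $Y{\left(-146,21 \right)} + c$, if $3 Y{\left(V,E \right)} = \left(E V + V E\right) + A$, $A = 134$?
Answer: $- \frac{56761}{3} \approx -18920.0$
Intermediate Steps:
$Y{\left(V,E \right)} = \frac{134}{3} + \frac{2 E V}{3}$ ($Y{\left(V,E \right)} = \frac{\left(E V + V E\right) + 134}{3} = \frac{\left(E V + E V\right) + 134}{3} = \frac{2 E V + 134}{3} = \frac{134 + 2 E V}{3} = \frac{134}{3} + \frac{2 E V}{3}$)
$Y{\left(-146,21 \right)} + c = \left(\frac{134}{3} + \frac{2}{3} \cdot 21 \left(-146\right)\right) - 16921 = \left(\frac{134}{3} - 2044\right) - 16921 = - \frac{5998}{3} - 16921 = - \frac{56761}{3}$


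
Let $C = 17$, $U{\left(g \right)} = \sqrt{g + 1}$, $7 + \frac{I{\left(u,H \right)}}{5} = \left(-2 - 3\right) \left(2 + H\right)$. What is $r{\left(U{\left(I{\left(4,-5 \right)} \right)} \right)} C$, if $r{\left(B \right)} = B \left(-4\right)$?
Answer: $- 68 \sqrt{41} \approx -435.41$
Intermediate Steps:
$I{\left(u,H \right)} = -85 - 25 H$ ($I{\left(u,H \right)} = -35 + 5 \left(-2 - 3\right) \left(2 + H\right) = -35 + 5 \left(- 5 \left(2 + H\right)\right) = -35 + 5 \left(-10 - 5 H\right) = -35 - \left(50 + 25 H\right) = -85 - 25 H$)
$U{\left(g \right)} = \sqrt{1 + g}$
$r{\left(B \right)} = - 4 B$
$r{\left(U{\left(I{\left(4,-5 \right)} \right)} \right)} C = - 4 \sqrt{1 - -40} \cdot 17 = - 4 \sqrt{1 + \left(-85 + 125\right)} 17 = - 4 \sqrt{1 + 40} \cdot 17 = - 4 \sqrt{41} \cdot 17 = - 68 \sqrt{41}$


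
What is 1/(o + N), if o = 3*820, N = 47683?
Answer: 1/50143 ≈ 1.9943e-5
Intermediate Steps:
o = 2460
1/(o + N) = 1/(2460 + 47683) = 1/50143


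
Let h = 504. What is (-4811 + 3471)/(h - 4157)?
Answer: 1340/3653 ≈ 0.36682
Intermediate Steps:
(-4811 + 3471)/(h - 4157) = (-4811 + 3471)/(504 - 4157) = -1340/(-3653) = -1340*(-1/3653) = 1340/3653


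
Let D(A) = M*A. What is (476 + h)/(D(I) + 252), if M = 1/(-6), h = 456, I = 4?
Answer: 1398/377 ≈ 3.7082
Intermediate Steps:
M = -⅙ ≈ -0.16667
D(A) = -A/6
(476 + h)/(D(I) + 252) = (476 + 456)/(-⅙*4 + 252) = 932/(-⅔ + 252) = 932/(754/3) = 932*(3/754) = 1398/377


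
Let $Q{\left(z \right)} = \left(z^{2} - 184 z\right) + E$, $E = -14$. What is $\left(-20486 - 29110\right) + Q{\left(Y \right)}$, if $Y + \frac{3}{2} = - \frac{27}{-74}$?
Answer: $- \frac{67628390}{1369} \approx -49400.0$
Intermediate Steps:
$Y = - \frac{42}{37}$ ($Y = - \frac{3}{2} - \frac{27}{-74} = - \frac{3}{2} - - \frac{27}{74} = - \frac{3}{2} + \frac{27}{74} = - \frac{42}{37} \approx -1.1351$)
$Q{\left(z \right)} = -14 + z^{2} - 184 z$ ($Q{\left(z \right)} = \left(z^{2} - 184 z\right) - 14 = -14 + z^{2} - 184 z$)
$\left(-20486 - 29110\right) + Q{\left(Y \right)} = \left(-20486 - 29110\right) - \left(- \frac{7210}{37} - \frac{1764}{1369}\right) = -49596 + \left(-14 + \frac{1764}{1369} + \frac{7728}{37}\right) = -49596 + \frac{268534}{1369} = - \frac{67628390}{1369}$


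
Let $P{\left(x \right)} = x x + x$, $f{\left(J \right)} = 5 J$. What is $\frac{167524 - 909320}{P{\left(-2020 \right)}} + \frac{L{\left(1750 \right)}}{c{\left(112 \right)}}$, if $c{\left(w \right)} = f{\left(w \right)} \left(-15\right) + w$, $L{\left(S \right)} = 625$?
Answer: $- \frac{2174248187}{8450403360} \approx -0.2573$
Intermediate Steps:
$c{\left(w \right)} = - 74 w$ ($c{\left(w \right)} = 5 w \left(-15\right) + w = - 75 w + w = - 74 w$)
$P{\left(x \right)} = x + x^{2}$ ($P{\left(x \right)} = x^{2} + x = x + x^{2}$)
$\frac{167524 - 909320}{P{\left(-2020 \right)}} + \frac{L{\left(1750 \right)}}{c{\left(112 \right)}} = \frac{167524 - 909320}{\left(-2020\right) \left(1 - 2020\right)} + \frac{625}{\left(-74\right) 112} = \frac{167524 - 909320}{\left(-2020\right) \left(-2019\right)} + \frac{625}{-8288} = - \frac{741796}{4078380} + 625 \left(- \frac{1}{8288}\right) = \left(-741796\right) \frac{1}{4078380} - \frac{625}{8288} = - \frac{185449}{1019595} - \frac{625}{8288} = - \frac{2174248187}{8450403360}$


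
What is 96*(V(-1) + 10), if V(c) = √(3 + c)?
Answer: 960 + 96*√2 ≈ 1095.8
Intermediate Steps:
96*(V(-1) + 10) = 96*(√(3 - 1) + 10) = 96*(√2 + 10) = 96*(10 + √2) = 960 + 96*√2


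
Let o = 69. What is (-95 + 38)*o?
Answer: -3933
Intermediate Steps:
(-95 + 38)*o = (-95 + 38)*69 = -57*69 = -3933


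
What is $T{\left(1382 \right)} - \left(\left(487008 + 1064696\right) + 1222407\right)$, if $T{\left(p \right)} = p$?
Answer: $-2772729$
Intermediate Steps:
$T{\left(1382 \right)} - \left(\left(487008 + 1064696\right) + 1222407\right) = 1382 - \left(\left(487008 + 1064696\right) + 1222407\right) = 1382 - \left(1551704 + 1222407\right) = 1382 - 2774111 = -2772729$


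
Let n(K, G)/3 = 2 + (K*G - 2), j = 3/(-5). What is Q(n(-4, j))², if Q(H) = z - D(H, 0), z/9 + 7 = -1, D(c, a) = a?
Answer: 5184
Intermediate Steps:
z = -72 (z = -63 + 9*(-1) = -63 - 9 = -72)
j = -⅗ (j = 3*(-⅕) = -⅗ ≈ -0.60000)
n(K, G) = 3*G*K (n(K, G) = 3*(2 + (K*G - 2)) = 3*(2 + (G*K - 2)) = 3*(2 + (-2 + G*K)) = 3*(G*K) = 3*G*K)
Q(H) = -72 (Q(H) = -72 - 1*0 = -72 + 0 = -72)
Q(n(-4, j))² = (-72)² = 5184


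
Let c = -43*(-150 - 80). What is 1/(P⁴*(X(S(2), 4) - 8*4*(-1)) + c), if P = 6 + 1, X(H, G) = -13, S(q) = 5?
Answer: 1/55509 ≈ 1.8015e-5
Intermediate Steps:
P = 7
c = 9890 (c = -43*(-230) = 9890)
1/(P⁴*(X(S(2), 4) - 8*4*(-1)) + c) = 1/(7⁴*(-13 - 8*4*(-1)) + 9890) = 1/(2401*(-13 - 32*(-1)) + 9890) = 1/(2401*(-13 - 1*(-32)) + 9890) = 1/(2401*(-13 + 32) + 9890) = 1/(2401*19 + 9890) = 1/(45619 + 9890) = 1/55509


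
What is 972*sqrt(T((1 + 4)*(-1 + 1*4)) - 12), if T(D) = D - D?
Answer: 1944*I*sqrt(3) ≈ 3367.1*I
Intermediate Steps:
T(D) = 0
972*sqrt(T((1 + 4)*(-1 + 1*4)) - 12) = 972*sqrt(0 - 12) = 972*sqrt(-12) = 972*(2*I*sqrt(3)) = 1944*I*sqrt(3)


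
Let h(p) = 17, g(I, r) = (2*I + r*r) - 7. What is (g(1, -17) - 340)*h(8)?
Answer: -952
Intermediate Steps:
g(I, r) = -7 + r² + 2*I (g(I, r) = (2*I + r²) - 7 = (r² + 2*I) - 7 = -7 + r² + 2*I)
(g(1, -17) - 340)*h(8) = ((-7 + (-17)² + 2*1) - 340)*17 = ((-7 + 289 + 2) - 340)*17 = (284 - 340)*17 = -56*17 = -952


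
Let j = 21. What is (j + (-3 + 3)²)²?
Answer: 441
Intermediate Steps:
(j + (-3 + 3)²)² = (21 + (-3 + 3)²)² = (21 + 0²)² = (21 + 0)² = 21² = 441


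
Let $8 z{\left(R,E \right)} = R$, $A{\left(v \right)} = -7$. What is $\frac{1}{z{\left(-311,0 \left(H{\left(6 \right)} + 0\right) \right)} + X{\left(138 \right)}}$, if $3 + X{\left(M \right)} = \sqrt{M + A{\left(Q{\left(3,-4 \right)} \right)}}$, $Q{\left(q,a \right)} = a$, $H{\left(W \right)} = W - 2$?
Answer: $- \frac{2680}{103841} - \frac{64 \sqrt{131}}{103841} \approx -0.032863$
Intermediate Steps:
$H{\left(W \right)} = -2 + W$ ($H{\left(W \right)} = W - 2 = -2 + W$)
$z{\left(R,E \right)} = \frac{R}{8}$
$X{\left(M \right)} = -3 + \sqrt{-7 + M}$ ($X{\left(M \right)} = -3 + \sqrt{M - 7} = -3 + \sqrt{-7 + M}$)
$\frac{1}{z{\left(-311,0 \left(H{\left(6 \right)} + 0\right) \right)} + X{\left(138 \right)}} = \frac{1}{\frac{1}{8} \left(-311\right) - \left(3 - \sqrt{-7 + 138}\right)} = \frac{1}{- \frac{311}{8} - \left(3 - \sqrt{131}\right)} = \frac{1}{- \frac{335}{8} + \sqrt{131}}$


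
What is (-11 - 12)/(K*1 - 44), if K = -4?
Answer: 23/48 ≈ 0.47917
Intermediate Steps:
(-11 - 12)/(K*1 - 44) = (-11 - 12)/(-4*1 - 44) = -23/(-4 - 44) = -23/(-48) = -23*(-1/48) = 23/48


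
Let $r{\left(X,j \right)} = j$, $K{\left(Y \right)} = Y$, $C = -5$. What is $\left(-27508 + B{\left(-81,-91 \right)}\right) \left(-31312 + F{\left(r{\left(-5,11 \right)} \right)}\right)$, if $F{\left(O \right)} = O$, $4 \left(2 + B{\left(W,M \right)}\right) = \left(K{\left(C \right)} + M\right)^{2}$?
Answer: $788973006$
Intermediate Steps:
$B{\left(W,M \right)} = -2 + \frac{\left(-5 + M\right)^{2}}{4}$
$\left(-27508 + B{\left(-81,-91 \right)}\right) \left(-31312 + F{\left(r{\left(-5,11 \right)} \right)}\right) = \left(-27508 - \left(2 - \frac{\left(-5 - 91\right)^{2}}{4}\right)\right) \left(-31312 + 11\right) = \left(-27508 - \left(2 - \frac{\left(-96\right)^{2}}{4}\right)\right) \left(-31301\right) = \left(-27508 + \left(-2 + \frac{1}{4} \cdot 9216\right)\right) \left(-31301\right) = \left(-27508 + \left(-2 + 2304\right)\right) \left(-31301\right) = \left(-27508 + 2302\right) \left(-31301\right) = \left(-25206\right) \left(-31301\right) = 788973006$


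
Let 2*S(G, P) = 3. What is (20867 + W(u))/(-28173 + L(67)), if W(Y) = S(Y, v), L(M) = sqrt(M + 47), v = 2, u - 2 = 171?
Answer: -391952167/529145210 - 41737*sqrt(114)/1587435630 ≈ -0.74101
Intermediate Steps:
u = 173 (u = 2 + 171 = 173)
L(M) = sqrt(47 + M)
S(G, P) = 3/2 (S(G, P) = (1/2)*3 = 3/2)
W(Y) = 3/2
(20867 + W(u))/(-28173 + L(67)) = (20867 + 3/2)/(-28173 + sqrt(47 + 67)) = 41737/(2*(-28173 + sqrt(114)))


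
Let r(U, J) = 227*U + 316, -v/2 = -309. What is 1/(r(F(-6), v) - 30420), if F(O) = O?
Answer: -1/31466 ≈ -3.1780e-5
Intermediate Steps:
v = 618 (v = -2*(-309) = 618)
r(U, J) = 316 + 227*U
1/(r(F(-6), v) - 30420) = 1/((316 + 227*(-6)) - 30420) = 1/((316 - 1362) - 30420) = 1/(-1046 - 30420) = 1/(-31466) = -1/31466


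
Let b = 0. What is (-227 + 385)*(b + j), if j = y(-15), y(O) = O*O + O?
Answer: 33180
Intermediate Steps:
y(O) = O + O² (y(O) = O² + O = O + O²)
j = 210 (j = -15*(1 - 15) = -15*(-14) = 210)
(-227 + 385)*(b + j) = (-227 + 385)*(0 + 210) = 158*210 = 33180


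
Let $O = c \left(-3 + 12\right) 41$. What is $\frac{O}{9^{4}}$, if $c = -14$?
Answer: $- \frac{574}{729} \approx -0.78738$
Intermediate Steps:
$O = -5166$ ($O = - 14 \left(-3 + 12\right) 41 = \left(-14\right) 9 \cdot 41 = \left(-126\right) 41 = -5166$)
$\frac{O}{9^{4}} = - \frac{5166}{9^{4}} = - \frac{5166}{6561} = \left(-5166\right) \frac{1}{6561} = - \frac{574}{729}$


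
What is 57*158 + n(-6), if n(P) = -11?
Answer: 8995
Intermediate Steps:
57*158 + n(-6) = 57*158 - 11 = 9006 - 11 = 8995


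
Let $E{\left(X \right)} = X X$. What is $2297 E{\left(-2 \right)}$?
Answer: $9188$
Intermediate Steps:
$E{\left(X \right)} = X^{2}$
$2297 E{\left(-2 \right)} = 2297 \left(-2\right)^{2} = 2297 \cdot 4 = 9188$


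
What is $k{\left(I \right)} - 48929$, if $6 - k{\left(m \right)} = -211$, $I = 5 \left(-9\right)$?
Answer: $-48712$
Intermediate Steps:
$I = -45$
$k{\left(m \right)} = 217$ ($k{\left(m \right)} = 6 - -211 = 6 + 211 = 217$)
$k{\left(I \right)} - 48929 = 217 - 48929 = -48712$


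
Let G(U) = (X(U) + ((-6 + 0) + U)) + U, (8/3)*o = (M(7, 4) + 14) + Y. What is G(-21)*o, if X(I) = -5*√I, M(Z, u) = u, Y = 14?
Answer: -576 - 60*I*√21 ≈ -576.0 - 274.95*I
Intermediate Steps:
o = 12 (o = 3*((4 + 14) + 14)/8 = 3*(18 + 14)/8 = (3/8)*32 = 12)
G(U) = -6 - 5*√U + 2*U (G(U) = (-5*√U + ((-6 + 0) + U)) + U = (-5*√U + (-6 + U)) + U = (-6 + U - 5*√U) + U = -6 - 5*√U + 2*U)
G(-21)*o = (-6 - 5*I*√21 + 2*(-21))*12 = (-6 - 5*I*√21 - 42)*12 = (-48 - 5*I*√21)*12 = -576 - 60*I*√21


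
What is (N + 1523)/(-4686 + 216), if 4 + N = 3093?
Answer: -2306/2235 ≈ -1.0318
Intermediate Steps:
N = 3089 (N = -4 + 3093 = 3089)
(N + 1523)/(-4686 + 216) = (3089 + 1523)/(-4686 + 216) = 4612/(-4470) = 4612*(-1/4470) = -2306/2235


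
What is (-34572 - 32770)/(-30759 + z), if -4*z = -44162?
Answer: 134684/39437 ≈ 3.4152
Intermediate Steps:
z = 22081/2 (z = -¼*(-44162) = 22081/2 ≈ 11041.)
(-34572 - 32770)/(-30759 + z) = (-34572 - 32770)/(-30759 + 22081/2) = -67342/(-39437/2) = -67342*(-2/39437) = 134684/39437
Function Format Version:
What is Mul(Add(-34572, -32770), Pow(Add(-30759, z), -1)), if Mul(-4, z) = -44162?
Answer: Rational(134684, 39437) ≈ 3.4152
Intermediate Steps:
z = Rational(22081, 2) (z = Mul(Rational(-1, 4), -44162) = Rational(22081, 2) ≈ 11041.)
Mul(Add(-34572, -32770), Pow(Add(-30759, z), -1)) = Mul(Add(-34572, -32770), Pow(Add(-30759, Rational(22081, 2)), -1)) = Mul(-67342, Pow(Rational(-39437, 2), -1)) = Mul(-67342, Rational(-2, 39437)) = Rational(134684, 39437)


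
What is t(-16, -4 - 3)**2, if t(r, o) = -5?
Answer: 25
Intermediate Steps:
t(-16, -4 - 3)**2 = (-5)**2 = 25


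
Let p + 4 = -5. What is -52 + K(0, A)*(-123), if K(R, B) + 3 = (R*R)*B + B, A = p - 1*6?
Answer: 2162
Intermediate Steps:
p = -9 (p = -4 - 5 = -9)
A = -15 (A = -9 - 1*6 = -9 - 6 = -15)
K(R, B) = -3 + B + B*R**2 (K(R, B) = -3 + ((R*R)*B + B) = -3 + (R**2*B + B) = -3 + (B*R**2 + B) = -3 + (B + B*R**2) = -3 + B + B*R**2)
-52 + K(0, A)*(-123) = -52 + (-3 - 15 - 15*0**2)*(-123) = -52 + (-3 - 15 - 15*0)*(-123) = -52 + (-3 - 15 + 0)*(-123) = -52 - 18*(-123) = -52 + 2214 = 2162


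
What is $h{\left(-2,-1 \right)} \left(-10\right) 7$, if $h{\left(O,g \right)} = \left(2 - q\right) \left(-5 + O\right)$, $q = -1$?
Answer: $1470$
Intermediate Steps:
$h{\left(O,g \right)} = -15 + 3 O$ ($h{\left(O,g \right)} = \left(2 - -1\right) \left(-5 + O\right) = \left(2 + 1\right) \left(-5 + O\right) = 3 \left(-5 + O\right) = -15 + 3 O$)
$h{\left(-2,-1 \right)} \left(-10\right) 7 = \left(-15 + 3 \left(-2\right)\right) \left(-10\right) 7 = \left(-15 - 6\right) \left(-10\right) 7 = \left(-21\right) \left(-10\right) 7 = 210 \cdot 7 = 1470$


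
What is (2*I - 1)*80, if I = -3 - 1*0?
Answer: -560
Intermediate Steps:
I = -3 (I = -3 + 0 = -3)
(2*I - 1)*80 = (2*(-3) - 1)*80 = (-6 - 1)*80 = -7*80 = -560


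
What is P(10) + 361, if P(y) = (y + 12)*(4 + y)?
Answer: 669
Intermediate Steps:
P(y) = (4 + y)*(12 + y) (P(y) = (12 + y)*(4 + y) = (4 + y)*(12 + y))
P(10) + 361 = (48 + 10² + 16*10) + 361 = (48 + 100 + 160) + 361 = 308 + 361 = 669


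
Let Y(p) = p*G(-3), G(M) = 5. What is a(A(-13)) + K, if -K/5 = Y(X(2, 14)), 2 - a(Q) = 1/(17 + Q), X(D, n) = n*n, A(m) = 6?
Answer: -112655/23 ≈ -4898.0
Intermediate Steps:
X(D, n) = n**2
a(Q) = 2 - 1/(17 + Q)
Y(p) = 5*p (Y(p) = p*5 = 5*p)
K = -4900 (K = -25*14**2 = -25*196 = -5*980 = -4900)
a(A(-13)) + K = (33 + 2*6)/(17 + 6) - 4900 = (33 + 12)/23 - 4900 = (1/23)*45 - 4900 = 45/23 - 4900 = -112655/23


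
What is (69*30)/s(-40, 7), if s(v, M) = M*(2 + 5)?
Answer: 2070/49 ≈ 42.245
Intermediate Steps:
s(v, M) = 7*M (s(v, M) = M*7 = 7*M)
(69*30)/s(-40, 7) = (69*30)/((7*7)) = 2070/49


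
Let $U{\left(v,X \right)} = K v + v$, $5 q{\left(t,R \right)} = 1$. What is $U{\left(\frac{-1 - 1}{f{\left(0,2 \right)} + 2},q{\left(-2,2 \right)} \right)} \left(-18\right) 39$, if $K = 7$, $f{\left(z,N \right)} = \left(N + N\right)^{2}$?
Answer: $624$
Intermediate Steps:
$f{\left(z,N \right)} = 4 N^{2}$ ($f{\left(z,N \right)} = \left(2 N\right)^{2} = 4 N^{2}$)
$q{\left(t,R \right)} = \frac{1}{5}$ ($q{\left(t,R \right)} = \frac{1}{5} \cdot 1 = \frac{1}{5}$)
$U{\left(v,X \right)} = 8 v$ ($U{\left(v,X \right)} = 7 v + v = 8 v$)
$U{\left(\frac{-1 - 1}{f{\left(0,2 \right)} + 2},q{\left(-2,2 \right)} \right)} \left(-18\right) 39 = 8 \frac{-1 - 1}{4 \cdot 2^{2} + 2} \left(-18\right) 39 = 8 \left(- \frac{2}{4 \cdot 4 + 2}\right) \left(-18\right) 39 = 8 \left(- \frac{2}{16 + 2}\right) \left(-18\right) 39 = 8 \left(- \frac{2}{18}\right) \left(-18\right) 39 = 8 \left(\left(-2\right) \frac{1}{18}\right) \left(-18\right) 39 = 8 \left(- \frac{1}{9}\right) \left(-18\right) 39 = \left(- \frac{8}{9}\right) \left(-18\right) 39 = 16 \cdot 39 = 624$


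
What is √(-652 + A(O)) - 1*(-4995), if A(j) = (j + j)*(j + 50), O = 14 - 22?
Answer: 4995 + 2*I*√331 ≈ 4995.0 + 36.387*I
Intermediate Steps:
O = -8
A(j) = 2*j*(50 + j) (A(j) = (2*j)*(50 + j) = 2*j*(50 + j))
√(-652 + A(O)) - 1*(-4995) = √(-652 + 2*(-8)*(50 - 8)) - 1*(-4995) = √(-652 + 2*(-8)*42) + 4995 = √(-652 - 672) + 4995 = √(-1324) + 4995 = 2*I*√331 + 4995 = 4995 + 2*I*√331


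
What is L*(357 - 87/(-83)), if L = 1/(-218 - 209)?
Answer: -29718/35441 ≈ -0.83852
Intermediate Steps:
L = -1/427 (L = 1/(-427) = -1/427 ≈ -0.0023419)
L*(357 - 87/(-83)) = -(357 - 87/(-83))/427 = -(357 - 87*(-1/83))/427 = -(357 + 87/83)/427 = -1/427*29718/83 = -29718/35441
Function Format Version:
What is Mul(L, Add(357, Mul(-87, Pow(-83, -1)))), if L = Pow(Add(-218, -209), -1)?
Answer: Rational(-29718, 35441) ≈ -0.83852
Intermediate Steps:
L = Rational(-1, 427) (L = Pow(-427, -1) = Rational(-1, 427) ≈ -0.0023419)
Mul(L, Add(357, Mul(-87, Pow(-83, -1)))) = Mul(Rational(-1, 427), Add(357, Mul(-87, Pow(-83, -1)))) = Mul(Rational(-1, 427), Add(357, Mul(-87, Rational(-1, 83)))) = Mul(Rational(-1, 427), Add(357, Rational(87, 83))) = Mul(Rational(-1, 427), Rational(29718, 83)) = Rational(-29718, 35441)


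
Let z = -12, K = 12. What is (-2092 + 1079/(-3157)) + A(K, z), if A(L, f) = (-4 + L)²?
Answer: -6403475/3157 ≈ -2028.3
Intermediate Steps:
(-2092 + 1079/(-3157)) + A(K, z) = (-2092 + 1079/(-3157)) + (-4 + 12)² = (-2092 + 1079*(-1/3157)) + 8² = (-2092 - 1079/3157) + 64 = -6605523/3157 + 64 = -6403475/3157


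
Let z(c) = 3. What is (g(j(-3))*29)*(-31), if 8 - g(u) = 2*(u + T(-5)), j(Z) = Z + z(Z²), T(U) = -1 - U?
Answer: 0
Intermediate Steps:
j(Z) = 3 + Z (j(Z) = Z + 3 = 3 + Z)
g(u) = -2*u (g(u) = 8 - 2*(u + (-1 - 1*(-5))) = 8 - 2*(u + (-1 + 5)) = 8 - 2*(u + 4) = 8 - 2*(4 + u) = 8 - (8 + 2*u) = 8 + (-8 - 2*u) = -2*u)
(g(j(-3))*29)*(-31) = (-2*(3 - 3)*29)*(-31) = (-2*0*29)*(-31) = (0*29)*(-31) = 0*(-31) = 0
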